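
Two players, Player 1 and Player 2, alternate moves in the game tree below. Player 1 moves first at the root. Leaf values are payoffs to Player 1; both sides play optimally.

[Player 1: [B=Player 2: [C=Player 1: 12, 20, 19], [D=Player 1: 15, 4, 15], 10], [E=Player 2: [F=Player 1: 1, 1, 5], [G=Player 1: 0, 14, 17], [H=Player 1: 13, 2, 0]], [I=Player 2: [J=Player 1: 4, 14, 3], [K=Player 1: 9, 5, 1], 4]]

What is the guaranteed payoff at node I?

J: max(4, 14, 3) = 14
K: max(9, 5, 1) = 9
I: min(14, 9, 4) = 4

4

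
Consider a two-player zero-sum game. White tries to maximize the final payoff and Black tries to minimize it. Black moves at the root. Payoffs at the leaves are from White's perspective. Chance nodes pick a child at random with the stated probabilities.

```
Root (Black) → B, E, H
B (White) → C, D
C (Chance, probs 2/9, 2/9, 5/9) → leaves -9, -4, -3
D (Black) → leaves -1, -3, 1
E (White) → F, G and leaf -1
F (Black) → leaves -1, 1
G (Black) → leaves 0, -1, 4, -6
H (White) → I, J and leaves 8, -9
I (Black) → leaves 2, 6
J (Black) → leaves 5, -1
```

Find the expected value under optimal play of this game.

C (Chance): 2/9·-9 + 2/9·-4 + 5/9·-3 = -4.56
D (Black): min(-1, -3, 1) = -3
B (White): max(-4.56, -3) = -3
F (Black): min(-1, 1) = -1
G (Black): min(0, -1, 4, -6) = -6
E (White): max(-1, -6, -1) = -1
I (Black): min(2, 6) = 2
J (Black): min(5, -1) = -1
H (White): max(2, -1, 8, -9) = 8
Root (Black): min(-3, -1, 8) = -3

-3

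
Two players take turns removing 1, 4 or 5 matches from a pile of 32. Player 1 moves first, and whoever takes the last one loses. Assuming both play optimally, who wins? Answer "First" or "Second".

i:   0  1  2  3  4  5  6  7  8  9 10 11 12 13 14 15 16 17 18 19 20 21 22 23 24 25 26 27 28 29 30 31 32
     W  L  W  L  W  W  W  W  W  L  W  L  W  W  W  W  W  L  W  L  W  W  W  W  W  L  W  L  W  W  W  W  W
Position 32 is W, so the first player wins.

First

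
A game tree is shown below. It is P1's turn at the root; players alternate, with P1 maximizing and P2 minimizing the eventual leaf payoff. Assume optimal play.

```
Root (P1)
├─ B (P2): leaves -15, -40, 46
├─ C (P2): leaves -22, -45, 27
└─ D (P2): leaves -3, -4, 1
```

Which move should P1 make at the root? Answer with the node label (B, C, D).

B (P2): min(-15, -40, 46) = -40
C (P2): min(-22, -45, 27) = -45
D (P2): min(-3, -4, 1) = -4
Root (P1): max(-40, -45, -4) = -4
P1 picks the child with the highest value: D (value -4).

D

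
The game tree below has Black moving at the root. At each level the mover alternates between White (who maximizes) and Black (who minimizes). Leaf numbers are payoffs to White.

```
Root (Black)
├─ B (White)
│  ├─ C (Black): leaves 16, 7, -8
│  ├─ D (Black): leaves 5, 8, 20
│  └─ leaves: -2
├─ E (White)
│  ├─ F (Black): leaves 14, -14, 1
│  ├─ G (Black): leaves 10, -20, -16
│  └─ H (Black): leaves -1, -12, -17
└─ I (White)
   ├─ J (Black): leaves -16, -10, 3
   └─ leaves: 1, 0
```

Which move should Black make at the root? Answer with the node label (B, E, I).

C (Black): min(16, 7, -8) = -8
D (Black): min(5, 8, 20) = 5
B (White): max(-8, 5, -2) = 5
F (Black): min(14, -14, 1) = -14
G (Black): min(10, -20, -16) = -20
H (Black): min(-1, -12, -17) = -17
E (White): max(-14, -20, -17) = -14
J (Black): min(-16, -10, 3) = -16
I (White): max(-16, 1, 0) = 1
Root (Black): min(5, -14, 1) = -14
Black picks the child with the lowest value: E (value -14).

E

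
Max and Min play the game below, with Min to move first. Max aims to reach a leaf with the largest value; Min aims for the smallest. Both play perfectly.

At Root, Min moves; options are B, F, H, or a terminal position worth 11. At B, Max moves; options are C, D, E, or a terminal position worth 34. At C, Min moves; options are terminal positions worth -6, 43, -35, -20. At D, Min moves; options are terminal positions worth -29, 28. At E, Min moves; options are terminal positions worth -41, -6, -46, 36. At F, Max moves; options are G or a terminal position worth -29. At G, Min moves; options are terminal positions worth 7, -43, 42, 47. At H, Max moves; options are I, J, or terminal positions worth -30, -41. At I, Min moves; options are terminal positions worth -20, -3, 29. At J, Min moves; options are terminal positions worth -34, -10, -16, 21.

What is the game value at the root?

-29

C (Min): min(-6, 43, -35, -20) = -35
D (Min): min(-29, 28) = -29
E (Min): min(-41, -6, -46, 36) = -46
B (Max): max(-35, -29, -46, 34) = 34
G (Min): min(7, -43, 42, 47) = -43
F (Max): max(-43, -29) = -29
I (Min): min(-20, -3, 29) = -20
J (Min): min(-34, -10, -16, 21) = -34
H (Max): max(-20, -34, -30, -41) = -20
Root (Min): min(34, -29, -20, 11) = -29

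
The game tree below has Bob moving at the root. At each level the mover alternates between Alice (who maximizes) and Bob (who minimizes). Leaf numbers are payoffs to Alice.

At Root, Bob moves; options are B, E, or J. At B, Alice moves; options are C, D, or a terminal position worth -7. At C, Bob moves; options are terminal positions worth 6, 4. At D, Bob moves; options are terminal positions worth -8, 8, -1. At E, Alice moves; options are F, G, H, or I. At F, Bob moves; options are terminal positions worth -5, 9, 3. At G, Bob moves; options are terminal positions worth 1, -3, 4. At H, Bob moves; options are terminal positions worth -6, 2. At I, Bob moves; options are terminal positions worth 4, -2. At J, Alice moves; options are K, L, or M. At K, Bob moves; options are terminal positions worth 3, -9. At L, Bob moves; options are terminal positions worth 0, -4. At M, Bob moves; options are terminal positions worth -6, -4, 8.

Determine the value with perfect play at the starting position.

-4

C (Bob): min(6, 4) = 4
D (Bob): min(-8, 8, -1) = -8
B (Alice): max(4, -8, -7) = 4
F (Bob): min(-5, 9, 3) = -5
G (Bob): min(1, -3, 4) = -3
H (Bob): min(-6, 2) = -6
I (Bob): min(4, -2) = -2
E (Alice): max(-5, -3, -6, -2) = -2
K (Bob): min(3, -9) = -9
L (Bob): min(0, -4) = -4
M (Bob): min(-6, -4, 8) = -6
J (Alice): max(-9, -4, -6) = -4
Root (Bob): min(4, -2, -4) = -4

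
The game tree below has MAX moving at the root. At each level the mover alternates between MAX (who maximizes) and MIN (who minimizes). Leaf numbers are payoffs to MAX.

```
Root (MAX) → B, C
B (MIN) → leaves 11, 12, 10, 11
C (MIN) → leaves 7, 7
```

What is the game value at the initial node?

B (MIN): min(11, 12, 10, 11) = 10
C (MIN): min(7, 7) = 7
Root (MAX): max(10, 7) = 10

10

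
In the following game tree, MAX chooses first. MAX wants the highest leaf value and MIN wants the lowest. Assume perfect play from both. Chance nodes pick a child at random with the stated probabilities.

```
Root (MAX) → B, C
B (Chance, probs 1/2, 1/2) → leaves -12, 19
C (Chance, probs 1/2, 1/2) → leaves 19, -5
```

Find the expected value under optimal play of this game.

7

B (Chance): 1/2·-12 + 1/2·19 = 3.5
C (Chance): 1/2·19 + 1/2·-5 = 7
Root (MAX): max(3.5, 7) = 7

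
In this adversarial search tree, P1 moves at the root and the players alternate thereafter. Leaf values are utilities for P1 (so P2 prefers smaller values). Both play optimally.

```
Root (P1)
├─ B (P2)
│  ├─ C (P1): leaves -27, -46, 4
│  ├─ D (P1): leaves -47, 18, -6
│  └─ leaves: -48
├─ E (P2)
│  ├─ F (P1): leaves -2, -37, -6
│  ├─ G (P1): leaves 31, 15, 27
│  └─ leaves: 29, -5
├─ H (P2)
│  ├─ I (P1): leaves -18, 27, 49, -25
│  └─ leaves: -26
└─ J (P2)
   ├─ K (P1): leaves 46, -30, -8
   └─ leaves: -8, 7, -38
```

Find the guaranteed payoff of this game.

-5

C (P1): max(-27, -46, 4) = 4
D (P1): max(-47, 18, -6) = 18
B (P2): min(4, 18, -48) = -48
F (P1): max(-2, -37, -6) = -2
G (P1): max(31, 15, 27) = 31
E (P2): min(-2, 31, 29, -5) = -5
I (P1): max(-18, 27, 49, -25) = 49
H (P2): min(49, -26) = -26
K (P1): max(46, -30, -8) = 46
J (P2): min(46, -8, 7, -38) = -38
Root (P1): max(-48, -5, -26, -38) = -5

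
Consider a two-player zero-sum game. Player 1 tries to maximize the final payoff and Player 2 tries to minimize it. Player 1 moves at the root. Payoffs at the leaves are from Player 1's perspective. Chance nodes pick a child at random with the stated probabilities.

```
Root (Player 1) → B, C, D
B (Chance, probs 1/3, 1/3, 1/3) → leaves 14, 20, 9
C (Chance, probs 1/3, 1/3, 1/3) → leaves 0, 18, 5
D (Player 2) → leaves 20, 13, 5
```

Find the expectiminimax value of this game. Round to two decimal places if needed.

14.33

B (Chance): 1/3·14 + 1/3·20 + 1/3·9 = 14.33
C (Chance): 1/3·0 + 1/3·18 + 1/3·5 = 7.67
D (Player 2): min(20, 13, 5) = 5
Root (Player 1): max(14.33, 7.67, 5) = 14.33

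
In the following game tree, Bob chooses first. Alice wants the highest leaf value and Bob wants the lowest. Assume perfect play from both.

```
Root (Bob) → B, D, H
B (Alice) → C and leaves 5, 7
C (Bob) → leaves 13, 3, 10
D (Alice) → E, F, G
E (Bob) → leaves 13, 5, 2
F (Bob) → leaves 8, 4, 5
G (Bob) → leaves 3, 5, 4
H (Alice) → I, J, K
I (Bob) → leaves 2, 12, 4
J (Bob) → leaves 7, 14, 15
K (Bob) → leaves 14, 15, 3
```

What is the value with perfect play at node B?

C: min(13, 3, 10) = 3
B: max(3, 5, 7) = 7

7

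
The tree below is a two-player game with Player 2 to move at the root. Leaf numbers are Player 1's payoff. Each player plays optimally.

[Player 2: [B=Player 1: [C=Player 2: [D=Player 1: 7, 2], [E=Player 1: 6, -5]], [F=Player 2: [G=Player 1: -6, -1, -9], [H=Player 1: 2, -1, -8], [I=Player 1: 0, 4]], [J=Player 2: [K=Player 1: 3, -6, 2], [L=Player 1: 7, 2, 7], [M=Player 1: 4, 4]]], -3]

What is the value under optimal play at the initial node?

-3

D (Player 1): max(7, 2) = 7
E (Player 1): max(6, -5) = 6
C (Player 2): min(7, 6) = 6
G (Player 1): max(-6, -1, -9) = -1
H (Player 1): max(2, -1, -8) = 2
I (Player 1): max(0, 4) = 4
F (Player 2): min(-1, 2, 4) = -1
K (Player 1): max(3, -6, 2) = 3
L (Player 1): max(7, 2, 7) = 7
M (Player 1): max(4, 4) = 4
J (Player 2): min(3, 7, 4) = 3
B (Player 1): max(6, -1, 3) = 6
Root (Player 2): min(6, -3) = -3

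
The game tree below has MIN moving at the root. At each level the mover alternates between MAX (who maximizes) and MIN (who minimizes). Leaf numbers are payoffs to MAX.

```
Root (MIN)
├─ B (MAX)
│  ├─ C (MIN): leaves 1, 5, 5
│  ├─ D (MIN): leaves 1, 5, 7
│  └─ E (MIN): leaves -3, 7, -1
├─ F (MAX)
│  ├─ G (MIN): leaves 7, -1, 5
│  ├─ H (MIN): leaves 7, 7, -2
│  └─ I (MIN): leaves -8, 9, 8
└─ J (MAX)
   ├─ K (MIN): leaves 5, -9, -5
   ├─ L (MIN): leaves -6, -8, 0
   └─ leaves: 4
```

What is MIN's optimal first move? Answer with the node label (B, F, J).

F

C (MIN): min(1, 5, 5) = 1
D (MIN): min(1, 5, 7) = 1
E (MIN): min(-3, 7, -1) = -3
B (MAX): max(1, 1, -3) = 1
G (MIN): min(7, -1, 5) = -1
H (MIN): min(7, 7, -2) = -2
I (MIN): min(-8, 9, 8) = -8
F (MAX): max(-1, -2, -8) = -1
K (MIN): min(5, -9, -5) = -9
L (MIN): min(-6, -8, 0) = -8
J (MAX): max(-9, -8, 4) = 4
Root (MIN): min(1, -1, 4) = -1
MIN picks the child with the lowest value: F (value -1).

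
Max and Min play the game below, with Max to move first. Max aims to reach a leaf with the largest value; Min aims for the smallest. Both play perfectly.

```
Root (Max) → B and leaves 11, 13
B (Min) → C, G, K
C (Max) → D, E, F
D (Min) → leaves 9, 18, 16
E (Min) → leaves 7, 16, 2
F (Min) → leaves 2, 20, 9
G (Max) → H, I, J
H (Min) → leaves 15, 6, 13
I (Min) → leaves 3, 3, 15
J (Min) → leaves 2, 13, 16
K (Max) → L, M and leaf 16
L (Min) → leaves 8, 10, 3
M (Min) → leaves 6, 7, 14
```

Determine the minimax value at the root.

13

D (Min): min(9, 18, 16) = 9
E (Min): min(7, 16, 2) = 2
F (Min): min(2, 20, 9) = 2
C (Max): max(9, 2, 2) = 9
H (Min): min(15, 6, 13) = 6
I (Min): min(3, 3, 15) = 3
J (Min): min(2, 13, 16) = 2
G (Max): max(6, 3, 2) = 6
L (Min): min(8, 10, 3) = 3
M (Min): min(6, 7, 14) = 6
K (Max): max(3, 6, 16) = 16
B (Min): min(9, 6, 16) = 6
Root (Max): max(6, 11, 13) = 13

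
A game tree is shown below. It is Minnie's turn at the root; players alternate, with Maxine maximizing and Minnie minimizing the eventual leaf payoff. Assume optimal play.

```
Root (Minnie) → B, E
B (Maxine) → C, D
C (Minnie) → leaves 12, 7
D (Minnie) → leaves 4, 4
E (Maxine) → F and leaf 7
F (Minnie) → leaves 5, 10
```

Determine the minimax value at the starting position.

7

C (Minnie): min(12, 7) = 7
D (Minnie): min(4, 4) = 4
B (Maxine): max(7, 4) = 7
F (Minnie): min(5, 10) = 5
E (Maxine): max(5, 7) = 7
Root (Minnie): min(7, 7) = 7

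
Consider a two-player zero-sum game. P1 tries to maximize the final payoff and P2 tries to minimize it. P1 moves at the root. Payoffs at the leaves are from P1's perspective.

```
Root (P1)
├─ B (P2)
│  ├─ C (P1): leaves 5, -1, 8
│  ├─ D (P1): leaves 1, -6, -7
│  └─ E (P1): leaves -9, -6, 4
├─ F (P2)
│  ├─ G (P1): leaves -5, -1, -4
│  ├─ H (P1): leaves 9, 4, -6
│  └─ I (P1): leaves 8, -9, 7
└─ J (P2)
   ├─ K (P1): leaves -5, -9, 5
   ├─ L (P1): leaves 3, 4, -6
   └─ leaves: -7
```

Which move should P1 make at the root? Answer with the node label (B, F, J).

B

C (P1): max(5, -1, 8) = 8
D (P1): max(1, -6, -7) = 1
E (P1): max(-9, -6, 4) = 4
B (P2): min(8, 1, 4) = 1
G (P1): max(-5, -1, -4) = -1
H (P1): max(9, 4, -6) = 9
I (P1): max(8, -9, 7) = 8
F (P2): min(-1, 9, 8) = -1
K (P1): max(-5, -9, 5) = 5
L (P1): max(3, 4, -6) = 4
J (P2): min(5, 4, -7) = -7
Root (P1): max(1, -1, -7) = 1
P1 picks the child with the highest value: B (value 1).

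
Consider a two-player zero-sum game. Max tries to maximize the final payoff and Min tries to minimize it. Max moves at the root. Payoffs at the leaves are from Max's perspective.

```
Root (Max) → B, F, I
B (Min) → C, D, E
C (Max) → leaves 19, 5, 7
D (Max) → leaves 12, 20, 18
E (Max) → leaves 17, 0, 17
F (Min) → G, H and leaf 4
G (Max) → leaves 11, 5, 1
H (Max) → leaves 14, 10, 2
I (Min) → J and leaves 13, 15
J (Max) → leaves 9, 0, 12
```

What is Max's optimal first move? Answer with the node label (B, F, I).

C (Max): max(19, 5, 7) = 19
D (Max): max(12, 20, 18) = 20
E (Max): max(17, 0, 17) = 17
B (Min): min(19, 20, 17) = 17
G (Max): max(11, 5, 1) = 11
H (Max): max(14, 10, 2) = 14
F (Min): min(11, 14, 4) = 4
J (Max): max(9, 0, 12) = 12
I (Min): min(12, 13, 15) = 12
Root (Max): max(17, 4, 12) = 17
Max picks the child with the highest value: B (value 17).

B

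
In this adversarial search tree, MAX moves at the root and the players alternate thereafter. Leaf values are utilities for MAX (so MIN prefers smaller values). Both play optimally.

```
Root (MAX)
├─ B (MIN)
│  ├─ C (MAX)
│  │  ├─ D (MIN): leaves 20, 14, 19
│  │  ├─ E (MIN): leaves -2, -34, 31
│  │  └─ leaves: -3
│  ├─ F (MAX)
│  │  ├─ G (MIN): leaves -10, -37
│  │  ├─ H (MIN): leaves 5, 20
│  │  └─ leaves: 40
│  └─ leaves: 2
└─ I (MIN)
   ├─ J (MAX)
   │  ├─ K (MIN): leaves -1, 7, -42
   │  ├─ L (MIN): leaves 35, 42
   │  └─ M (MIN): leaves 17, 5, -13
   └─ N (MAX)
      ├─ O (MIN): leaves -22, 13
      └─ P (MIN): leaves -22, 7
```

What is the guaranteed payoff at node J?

35

K: min(-1, 7, -42) = -42
L: min(35, 42) = 35
M: min(17, 5, -13) = -13
J: max(-42, 35, -13) = 35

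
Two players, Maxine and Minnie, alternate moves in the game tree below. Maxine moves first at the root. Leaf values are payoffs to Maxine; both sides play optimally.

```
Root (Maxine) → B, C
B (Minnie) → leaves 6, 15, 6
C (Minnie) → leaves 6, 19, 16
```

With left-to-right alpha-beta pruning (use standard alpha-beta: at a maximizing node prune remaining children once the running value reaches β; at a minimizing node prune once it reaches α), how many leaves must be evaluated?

B [α=-∞,β=+∞]: v=6
C [α=6,β=+∞]: v=6 after child 1 ≤ α → α-cutoff, skip 2
Root [α=-∞,β=+∞]: v=6
Leaves evaluated: 4 of 6.

4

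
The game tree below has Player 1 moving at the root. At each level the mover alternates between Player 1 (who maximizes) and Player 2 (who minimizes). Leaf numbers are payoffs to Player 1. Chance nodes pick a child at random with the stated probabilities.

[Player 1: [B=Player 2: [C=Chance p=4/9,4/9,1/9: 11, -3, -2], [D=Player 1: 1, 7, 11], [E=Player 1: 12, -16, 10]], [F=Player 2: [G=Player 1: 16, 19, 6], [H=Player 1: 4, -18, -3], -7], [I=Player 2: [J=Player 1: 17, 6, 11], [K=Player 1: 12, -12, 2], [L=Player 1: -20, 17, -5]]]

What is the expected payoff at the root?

C (Chance): 4/9·11 + 4/9·-3 + 1/9·-2 = 3.33
D (Player 1): max(1, 7, 11) = 11
E (Player 1): max(12, -16, 10) = 12
B (Player 2): min(3.33, 11, 12) = 3.33
G (Player 1): max(16, 19, 6) = 19
H (Player 1): max(4, -18, -3) = 4
F (Player 2): min(19, 4, -7) = -7
J (Player 1): max(17, 6, 11) = 17
K (Player 1): max(12, -12, 2) = 12
L (Player 1): max(-20, 17, -5) = 17
I (Player 2): min(17, 12, 17) = 12
Root (Player 1): max(3.33, -7, 12) = 12

12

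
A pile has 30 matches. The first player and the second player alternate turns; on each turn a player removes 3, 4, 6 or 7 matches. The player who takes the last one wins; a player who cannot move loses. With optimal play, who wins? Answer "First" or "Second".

i:   0  1  2  3  4  5  6  7  8  9 10 11 12 13 14 15 16 17 18 19 20 21 22 23 24 25 26 27 28 29 30
     L  L  L  W  W  W  W  W  W  W  L  L  L  W  W  W  W  W  W  W  L  L  L  W  W  W  W  W  W  W  L
Position 30 is L, so the second player wins.

Second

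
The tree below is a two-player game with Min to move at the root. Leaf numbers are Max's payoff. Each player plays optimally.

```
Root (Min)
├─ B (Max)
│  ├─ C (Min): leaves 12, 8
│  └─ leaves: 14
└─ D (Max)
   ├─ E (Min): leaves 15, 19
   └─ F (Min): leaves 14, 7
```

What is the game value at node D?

E: min(15, 19) = 15
F: min(14, 7) = 7
D: max(15, 7) = 15

15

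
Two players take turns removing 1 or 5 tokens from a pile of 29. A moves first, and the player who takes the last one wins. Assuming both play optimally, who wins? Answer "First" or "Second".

i:   0  1  2  3  4  5  6  7  8  9 10 11 12 13 14 15 16 17 18 19 20 21 22 23 24 25 26 27 28 29
     L  W  L  W  L  W  L  W  L  W  L  W  L  W  L  W  L  W  L  W  L  W  L  W  L  W  L  W  L  W
Position 29 is W, so the first player wins.

First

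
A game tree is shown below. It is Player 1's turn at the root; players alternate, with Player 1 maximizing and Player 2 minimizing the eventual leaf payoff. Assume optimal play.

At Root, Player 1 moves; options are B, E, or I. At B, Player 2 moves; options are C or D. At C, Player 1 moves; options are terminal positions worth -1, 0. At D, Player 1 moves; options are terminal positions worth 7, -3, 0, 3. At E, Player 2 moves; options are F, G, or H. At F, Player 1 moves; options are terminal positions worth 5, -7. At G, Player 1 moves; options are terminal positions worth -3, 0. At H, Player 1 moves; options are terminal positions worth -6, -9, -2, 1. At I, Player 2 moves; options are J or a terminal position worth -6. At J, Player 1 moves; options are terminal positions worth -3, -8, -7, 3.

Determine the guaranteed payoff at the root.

0

C (Player 1): max(-1, 0) = 0
D (Player 1): max(7, -3, 0, 3) = 7
B (Player 2): min(0, 7) = 0
F (Player 1): max(5, -7) = 5
G (Player 1): max(-3, 0) = 0
H (Player 1): max(-6, -9, -2, 1) = 1
E (Player 2): min(5, 0, 1) = 0
J (Player 1): max(-3, -8, -7, 3) = 3
I (Player 2): min(3, -6) = -6
Root (Player 1): max(0, 0, -6) = 0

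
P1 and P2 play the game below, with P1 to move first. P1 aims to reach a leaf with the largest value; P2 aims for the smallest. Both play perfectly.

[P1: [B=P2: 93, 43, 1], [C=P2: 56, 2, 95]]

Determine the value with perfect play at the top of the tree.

2

B (P2): min(93, 43, 1) = 1
C (P2): min(56, 2, 95) = 2
Root (P1): max(1, 2) = 2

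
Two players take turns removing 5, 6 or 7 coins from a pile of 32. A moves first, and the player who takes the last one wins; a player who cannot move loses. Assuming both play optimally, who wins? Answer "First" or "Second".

First

Mark each pile size as W (mover wins) or L (mover loses):
i:   0  1  2  3  4  5  6  7  8  9 10 11 12 13 14 15 16 17 18 19 20 21 22 23 24 25 26 27 28 29 30 31 32
     L  L  L  L  L  W  W  W  W  W  W  W  L  L  L  L  L  W  W  W  W  W  W  W  L  L  L  L  L  W  W  W  W
Position 32 is W, so the first player wins.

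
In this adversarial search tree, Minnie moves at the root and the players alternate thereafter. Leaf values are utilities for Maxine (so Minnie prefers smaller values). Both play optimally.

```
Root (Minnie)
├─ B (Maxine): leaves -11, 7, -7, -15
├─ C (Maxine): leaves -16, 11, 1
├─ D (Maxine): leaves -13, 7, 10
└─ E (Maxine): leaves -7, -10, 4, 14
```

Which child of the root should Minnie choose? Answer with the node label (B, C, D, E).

B

B (Maxine): max(-11, 7, -7, -15) = 7
C (Maxine): max(-16, 11, 1) = 11
D (Maxine): max(-13, 7, 10) = 10
E (Maxine): max(-7, -10, 4, 14) = 14
Root (Minnie): min(7, 11, 10, 14) = 7
Minnie picks the child with the lowest value: B (value 7).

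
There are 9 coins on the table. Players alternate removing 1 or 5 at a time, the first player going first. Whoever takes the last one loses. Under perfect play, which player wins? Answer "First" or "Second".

i:   0  1  2  3  4  5  6  7  8  9
     W  L  W  L  W  L  W  L  W  L
Position 9 is L, so the second player wins.

Second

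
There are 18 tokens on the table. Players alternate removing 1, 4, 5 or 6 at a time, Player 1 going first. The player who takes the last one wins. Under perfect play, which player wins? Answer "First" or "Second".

Second

Positions where the player to move wins (W) vs loses (L):
i:   0  1  2  3  4  5  6  7  8  9 10 11 12 13 14 15 16 17 18
     L  W  L  W  W  W  W  W  W  L  W  L  W  W  W  W  W  W  L
Position 18 is L, so the second player wins.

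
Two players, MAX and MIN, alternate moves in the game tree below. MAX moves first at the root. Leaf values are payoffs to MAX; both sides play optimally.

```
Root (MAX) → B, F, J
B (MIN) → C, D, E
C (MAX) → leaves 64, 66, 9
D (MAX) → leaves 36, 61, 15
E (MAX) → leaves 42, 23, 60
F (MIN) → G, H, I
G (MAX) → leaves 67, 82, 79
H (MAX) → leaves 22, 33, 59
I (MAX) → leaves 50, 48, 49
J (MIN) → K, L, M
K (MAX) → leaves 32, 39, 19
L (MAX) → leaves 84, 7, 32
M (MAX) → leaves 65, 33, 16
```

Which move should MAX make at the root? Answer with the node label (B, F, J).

B

C (MAX): max(64, 66, 9) = 66
D (MAX): max(36, 61, 15) = 61
E (MAX): max(42, 23, 60) = 60
B (MIN): min(66, 61, 60) = 60
G (MAX): max(67, 82, 79) = 82
H (MAX): max(22, 33, 59) = 59
I (MAX): max(50, 48, 49) = 50
F (MIN): min(82, 59, 50) = 50
K (MAX): max(32, 39, 19) = 39
L (MAX): max(84, 7, 32) = 84
M (MAX): max(65, 33, 16) = 65
J (MIN): min(39, 84, 65) = 39
Root (MAX): max(60, 50, 39) = 60
MAX picks the child with the highest value: B (value 60).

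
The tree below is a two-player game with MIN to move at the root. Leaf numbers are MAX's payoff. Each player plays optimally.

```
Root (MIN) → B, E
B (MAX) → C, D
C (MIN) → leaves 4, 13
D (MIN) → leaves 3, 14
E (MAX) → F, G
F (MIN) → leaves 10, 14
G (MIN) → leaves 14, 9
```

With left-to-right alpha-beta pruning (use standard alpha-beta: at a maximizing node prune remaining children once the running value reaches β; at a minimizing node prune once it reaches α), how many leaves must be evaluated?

C [α=-∞,β=+∞]: v=4
D [α=4,β=+∞]: v=3 after child 1 ≤ α → α-cutoff, skip 1
B [α=-∞,β=+∞]: v=4
F [α=-∞,β=4]: v=10
E [α=-∞,β=4]: v=10 after child 1 ≥ β → β-cutoff, skip 1
Root [α=-∞,β=+∞]: v=4
Leaves evaluated: 5 of 8.

5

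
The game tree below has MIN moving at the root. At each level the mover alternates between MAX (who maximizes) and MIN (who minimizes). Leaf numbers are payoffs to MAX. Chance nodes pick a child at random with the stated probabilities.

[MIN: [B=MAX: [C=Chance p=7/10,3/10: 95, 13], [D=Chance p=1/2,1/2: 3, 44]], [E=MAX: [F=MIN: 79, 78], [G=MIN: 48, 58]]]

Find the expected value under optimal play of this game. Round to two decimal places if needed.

70.4

C (Chance): 7/10·95 + 3/10·13 = 70.4
D (Chance): 1/2·3 + 1/2·44 = 23.5
B (MAX): max(70.4, 23.5) = 70.4
F (MIN): min(79, 78) = 78
G (MIN): min(48, 58) = 48
E (MAX): max(78, 48) = 78
Root (MIN): min(70.4, 78) = 70.4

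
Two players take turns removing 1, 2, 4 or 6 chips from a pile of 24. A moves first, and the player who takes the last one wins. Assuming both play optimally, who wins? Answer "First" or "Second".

Second

i:   0  1  2  3  4  5  6  7  8  9 10 11 12 13 14 15 16 17 18 19 20 21 22 23 24
     L  W  W  L  W  W  W  W  L  W  W  L  W  W  W  W  L  W  W  L  W  W  W  W  L
Position 24 is L, so the second player wins.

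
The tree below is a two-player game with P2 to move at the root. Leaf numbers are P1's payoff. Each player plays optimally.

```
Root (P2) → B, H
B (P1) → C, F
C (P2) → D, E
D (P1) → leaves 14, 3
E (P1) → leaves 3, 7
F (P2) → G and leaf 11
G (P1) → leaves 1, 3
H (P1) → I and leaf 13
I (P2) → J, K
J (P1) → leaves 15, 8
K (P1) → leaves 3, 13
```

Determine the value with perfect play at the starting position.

7

D (P1): max(14, 3) = 14
E (P1): max(3, 7) = 7
C (P2): min(14, 7) = 7
G (P1): max(1, 3) = 3
F (P2): min(3, 11) = 3
B (P1): max(7, 3) = 7
J (P1): max(15, 8) = 15
K (P1): max(3, 13) = 13
I (P2): min(15, 13) = 13
H (P1): max(13, 13) = 13
Root (P2): min(7, 13) = 7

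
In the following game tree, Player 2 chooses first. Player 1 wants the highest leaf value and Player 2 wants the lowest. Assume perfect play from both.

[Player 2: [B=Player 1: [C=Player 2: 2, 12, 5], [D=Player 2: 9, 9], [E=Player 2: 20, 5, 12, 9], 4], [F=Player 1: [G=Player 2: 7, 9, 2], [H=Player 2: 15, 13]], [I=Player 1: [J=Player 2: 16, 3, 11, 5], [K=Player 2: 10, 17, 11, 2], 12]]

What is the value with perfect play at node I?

J: min(16, 3, 11, 5) = 3
K: min(10, 17, 11, 2) = 2
I: max(3, 2, 12) = 12

12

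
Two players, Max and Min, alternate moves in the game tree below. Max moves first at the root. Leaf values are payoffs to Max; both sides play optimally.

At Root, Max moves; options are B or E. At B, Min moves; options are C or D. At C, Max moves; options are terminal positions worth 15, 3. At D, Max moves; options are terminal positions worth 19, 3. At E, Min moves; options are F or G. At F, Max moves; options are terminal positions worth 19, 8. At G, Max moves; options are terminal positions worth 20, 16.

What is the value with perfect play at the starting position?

C (Max): max(15, 3) = 15
D (Max): max(19, 3) = 19
B (Min): min(15, 19) = 15
F (Max): max(19, 8) = 19
G (Max): max(20, 16) = 20
E (Min): min(19, 20) = 19
Root (Max): max(15, 19) = 19

19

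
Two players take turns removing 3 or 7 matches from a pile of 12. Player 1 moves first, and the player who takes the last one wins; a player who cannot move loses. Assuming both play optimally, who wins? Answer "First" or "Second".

Second

W/L table (W = player to move can force a win):
i:   0  1  2  3  4  5  6  7  8  9 10 11 12
     L  L  L  W  W  W  L  W  W  W  L  L  L
Position 12 is L, so the second player wins.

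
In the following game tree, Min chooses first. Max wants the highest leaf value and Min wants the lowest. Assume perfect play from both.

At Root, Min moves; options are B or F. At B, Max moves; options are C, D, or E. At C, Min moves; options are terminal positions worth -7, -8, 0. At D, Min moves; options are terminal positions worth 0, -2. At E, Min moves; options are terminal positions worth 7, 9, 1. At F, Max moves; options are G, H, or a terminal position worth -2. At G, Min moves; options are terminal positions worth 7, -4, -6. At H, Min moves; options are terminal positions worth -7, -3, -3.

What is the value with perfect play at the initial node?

-2

C (Min): min(-7, -8, 0) = -8
D (Min): min(0, -2) = -2
E (Min): min(7, 9, 1) = 1
B (Max): max(-8, -2, 1) = 1
G (Min): min(7, -4, -6) = -6
H (Min): min(-7, -3, -3) = -7
F (Max): max(-6, -7, -2) = -2
Root (Min): min(1, -2) = -2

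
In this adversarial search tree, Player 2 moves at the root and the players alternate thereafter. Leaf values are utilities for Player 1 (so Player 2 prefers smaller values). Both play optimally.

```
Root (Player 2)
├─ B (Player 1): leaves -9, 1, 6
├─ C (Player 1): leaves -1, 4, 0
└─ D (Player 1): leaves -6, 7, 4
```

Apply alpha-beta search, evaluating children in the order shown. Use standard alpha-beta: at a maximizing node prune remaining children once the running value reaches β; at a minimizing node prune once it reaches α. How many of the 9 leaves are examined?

8

B [α=-∞,β=+∞]: v=6
C [α=-∞,β=6]: v=4
D [α=-∞,β=4]: v=7 after child 2 ≥ β → β-cutoff, skip 1
Root [α=-∞,β=+∞]: v=4
Leaves evaluated: 8 of 9.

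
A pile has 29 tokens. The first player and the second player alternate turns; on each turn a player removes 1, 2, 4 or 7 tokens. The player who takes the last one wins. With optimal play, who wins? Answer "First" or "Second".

First

W/L table (W = player to move can force a win):
i:   0  1  2  3  4  5  6  7  8  9 10 11 12 13 14 15 16 17 18 19 20 21 22 23 24 25 26 27 28 29
     L  W  W  L  W  W  L  W  W  L  W  W  L  W  W  L  W  W  L  W  W  L  W  W  L  W  W  L  W  W
Position 29 is W, so the first player wins.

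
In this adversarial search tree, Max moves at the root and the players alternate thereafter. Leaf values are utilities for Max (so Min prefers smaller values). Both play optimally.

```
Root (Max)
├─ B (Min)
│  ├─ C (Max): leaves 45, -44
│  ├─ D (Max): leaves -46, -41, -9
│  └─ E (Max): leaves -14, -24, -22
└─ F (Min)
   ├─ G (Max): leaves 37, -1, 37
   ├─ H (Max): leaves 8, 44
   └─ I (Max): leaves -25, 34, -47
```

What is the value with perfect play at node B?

C: max(45, -44) = 45
D: max(-46, -41, -9) = -9
E: max(-14, -24, -22) = -14
B: min(45, -9, -14) = -14

-14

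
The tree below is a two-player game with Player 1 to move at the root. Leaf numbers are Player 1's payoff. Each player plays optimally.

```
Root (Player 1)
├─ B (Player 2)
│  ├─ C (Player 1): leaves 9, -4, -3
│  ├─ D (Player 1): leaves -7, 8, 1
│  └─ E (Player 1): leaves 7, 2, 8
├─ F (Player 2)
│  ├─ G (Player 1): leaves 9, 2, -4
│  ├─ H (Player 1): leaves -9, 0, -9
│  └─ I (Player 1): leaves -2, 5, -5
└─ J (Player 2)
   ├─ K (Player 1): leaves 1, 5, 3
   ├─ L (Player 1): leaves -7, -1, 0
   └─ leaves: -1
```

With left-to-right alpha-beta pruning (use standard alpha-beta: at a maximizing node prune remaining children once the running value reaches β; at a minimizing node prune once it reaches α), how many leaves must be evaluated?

C [α=-∞,β=+∞]: v=9
D [α=-∞,β=9]: v=8
E [α=-∞,β=8]: v=8
B [α=-∞,β=+∞]: v=8
G [α=8,β=+∞]: v=9
H [α=8,β=9]: v=0
F [α=8,β=+∞]: v=0 after child 2 ≤ α → α-cutoff, skip 1
K [α=8,β=+∞]: v=5
J [α=8,β=+∞]: v=5 after child 1 ≤ α → α-cutoff, skip 2
Root [α=-∞,β=+∞]: v=8
Leaves evaluated: 18 of 25.

18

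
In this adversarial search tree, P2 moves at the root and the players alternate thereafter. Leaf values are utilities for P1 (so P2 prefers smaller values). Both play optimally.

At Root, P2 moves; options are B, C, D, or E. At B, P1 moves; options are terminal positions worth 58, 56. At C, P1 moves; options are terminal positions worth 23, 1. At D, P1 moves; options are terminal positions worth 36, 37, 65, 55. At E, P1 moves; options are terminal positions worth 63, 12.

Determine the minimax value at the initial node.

23

B (P1): max(58, 56) = 58
C (P1): max(23, 1) = 23
D (P1): max(36, 37, 65, 55) = 65
E (P1): max(63, 12) = 63
Root (P2): min(58, 23, 65, 63) = 23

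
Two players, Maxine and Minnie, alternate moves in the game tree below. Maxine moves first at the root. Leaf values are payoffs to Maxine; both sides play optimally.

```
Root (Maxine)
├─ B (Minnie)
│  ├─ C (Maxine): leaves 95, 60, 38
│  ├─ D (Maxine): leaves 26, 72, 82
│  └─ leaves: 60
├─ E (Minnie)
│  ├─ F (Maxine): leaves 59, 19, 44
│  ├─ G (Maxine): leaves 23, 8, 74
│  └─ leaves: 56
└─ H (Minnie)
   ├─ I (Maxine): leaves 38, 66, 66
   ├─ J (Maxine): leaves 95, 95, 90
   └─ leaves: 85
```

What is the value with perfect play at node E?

56

F: max(59, 19, 44) = 59
G: max(23, 8, 74) = 74
E: min(59, 74, 56) = 56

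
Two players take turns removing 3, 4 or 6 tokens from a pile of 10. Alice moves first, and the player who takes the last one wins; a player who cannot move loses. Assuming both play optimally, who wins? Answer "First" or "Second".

Compute winning (W) and losing (L) positions by backward induction:
i:   0  1  2  3  4  5  6  7  8  9 10
     L  L  L  W  W  W  W  W  W  L  L
Position 10 is L, so the second player wins.

Second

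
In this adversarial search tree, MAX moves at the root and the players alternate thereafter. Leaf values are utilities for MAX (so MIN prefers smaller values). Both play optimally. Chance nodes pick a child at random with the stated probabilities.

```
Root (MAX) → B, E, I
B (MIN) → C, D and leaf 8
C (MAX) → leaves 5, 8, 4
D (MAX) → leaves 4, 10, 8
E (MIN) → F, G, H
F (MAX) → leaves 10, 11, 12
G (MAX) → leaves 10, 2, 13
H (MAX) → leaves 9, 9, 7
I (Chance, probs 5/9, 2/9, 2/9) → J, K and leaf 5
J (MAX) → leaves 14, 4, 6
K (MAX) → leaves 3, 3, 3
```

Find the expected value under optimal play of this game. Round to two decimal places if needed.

9.56

C (MAX): max(5, 8, 4) = 8
D (MAX): max(4, 10, 8) = 10
B (MIN): min(8, 10, 8) = 8
F (MAX): max(10, 11, 12) = 12
G (MAX): max(10, 2, 13) = 13
H (MAX): max(9, 9, 7) = 9
E (MIN): min(12, 13, 9) = 9
J (MAX): max(14, 4, 6) = 14
K (MAX): max(3, 3, 3) = 3
I (Chance): 5/9·14 + 2/9·3 + 2/9·5 = 9.56
Root (MAX): max(8, 9, 9.56) = 9.56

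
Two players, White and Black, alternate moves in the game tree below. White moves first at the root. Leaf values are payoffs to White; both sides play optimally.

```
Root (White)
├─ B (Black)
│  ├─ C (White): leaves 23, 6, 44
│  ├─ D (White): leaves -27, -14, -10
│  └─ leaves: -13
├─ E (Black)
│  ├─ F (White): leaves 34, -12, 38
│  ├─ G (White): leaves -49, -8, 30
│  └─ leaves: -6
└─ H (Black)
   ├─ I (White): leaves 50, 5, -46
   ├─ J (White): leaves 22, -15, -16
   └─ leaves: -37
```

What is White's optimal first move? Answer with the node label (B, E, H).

E

C (White): max(23, 6, 44) = 44
D (White): max(-27, -14, -10) = -10
B (Black): min(44, -10, -13) = -13
F (White): max(34, -12, 38) = 38
G (White): max(-49, -8, 30) = 30
E (Black): min(38, 30, -6) = -6
I (White): max(50, 5, -46) = 50
J (White): max(22, -15, -16) = 22
H (Black): min(50, 22, -37) = -37
Root (White): max(-13, -6, -37) = -6
White picks the child with the highest value: E (value -6).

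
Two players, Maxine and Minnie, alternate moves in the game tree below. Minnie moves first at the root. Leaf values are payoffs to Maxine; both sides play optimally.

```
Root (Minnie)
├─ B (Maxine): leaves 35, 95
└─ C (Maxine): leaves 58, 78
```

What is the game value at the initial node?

78

B (Maxine): max(35, 95) = 95
C (Maxine): max(58, 78) = 78
Root (Minnie): min(95, 78) = 78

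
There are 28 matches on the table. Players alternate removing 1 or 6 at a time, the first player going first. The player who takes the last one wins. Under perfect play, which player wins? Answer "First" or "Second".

Second

Compute winning (W) and losing (L) positions by backward induction:
i:   0  1  2  3  4  5  6  7  8  9 10 11 12 13 14 15 16 17 18 19 20 21 22 23 24 25 26 27 28
     L  W  L  W  L  W  W  L  W  L  W  L  W  W  L  W  L  W  L  W  W  L  W  L  W  L  W  W  L
Position 28 is L, so the second player wins.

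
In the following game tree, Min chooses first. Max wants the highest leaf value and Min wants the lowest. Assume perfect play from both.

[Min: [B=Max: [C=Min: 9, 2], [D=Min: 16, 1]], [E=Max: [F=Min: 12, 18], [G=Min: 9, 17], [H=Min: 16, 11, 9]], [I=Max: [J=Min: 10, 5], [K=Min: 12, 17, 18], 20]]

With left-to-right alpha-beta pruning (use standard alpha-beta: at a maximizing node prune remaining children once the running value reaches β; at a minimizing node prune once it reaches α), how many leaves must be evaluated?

C [α=-∞,β=+∞]: v=2
D [α=2,β=+∞]: v=1
B [α=-∞,β=+∞]: v=2
F [α=-∞,β=2]: v=12
E [α=-∞,β=2]: v=12 after child 1 ≥ β → β-cutoff, skip 2
J [α=-∞,β=2]: v=5
I [α=-∞,β=2]: v=5 after child 1 ≥ β → β-cutoff, skip 2
Root [α=-∞,β=+∞]: v=2
Leaves evaluated: 8 of 17.

8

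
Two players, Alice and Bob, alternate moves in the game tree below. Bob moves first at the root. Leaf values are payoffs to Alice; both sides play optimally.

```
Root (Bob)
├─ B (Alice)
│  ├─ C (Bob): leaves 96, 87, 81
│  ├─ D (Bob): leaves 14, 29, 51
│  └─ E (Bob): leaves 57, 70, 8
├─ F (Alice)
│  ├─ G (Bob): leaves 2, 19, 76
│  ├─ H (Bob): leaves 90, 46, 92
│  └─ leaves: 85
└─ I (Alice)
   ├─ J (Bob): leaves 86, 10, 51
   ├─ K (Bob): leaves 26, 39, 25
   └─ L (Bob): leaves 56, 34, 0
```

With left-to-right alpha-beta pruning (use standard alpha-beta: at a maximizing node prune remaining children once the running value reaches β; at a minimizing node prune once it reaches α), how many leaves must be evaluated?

C [α=-∞,β=+∞]: v=81
D [α=81,β=+∞]: v=14 after child 1 ≤ α → α-cutoff, skip 2
E [α=81,β=+∞]: v=57 after child 1 ≤ α → α-cutoff, skip 2
B [α=-∞,β=+∞]: v=81
G [α=-∞,β=81]: v=2
H [α=2,β=81]: v=46
F [α=-∞,β=81]: v=85
J [α=-∞,β=81]: v=10
K [α=10,β=81]: v=25
L [α=25,β=81]: v=0
I [α=-∞,β=81]: v=25
Root [α=-∞,β=+∞]: v=25
Leaves evaluated: 21 of 25.

21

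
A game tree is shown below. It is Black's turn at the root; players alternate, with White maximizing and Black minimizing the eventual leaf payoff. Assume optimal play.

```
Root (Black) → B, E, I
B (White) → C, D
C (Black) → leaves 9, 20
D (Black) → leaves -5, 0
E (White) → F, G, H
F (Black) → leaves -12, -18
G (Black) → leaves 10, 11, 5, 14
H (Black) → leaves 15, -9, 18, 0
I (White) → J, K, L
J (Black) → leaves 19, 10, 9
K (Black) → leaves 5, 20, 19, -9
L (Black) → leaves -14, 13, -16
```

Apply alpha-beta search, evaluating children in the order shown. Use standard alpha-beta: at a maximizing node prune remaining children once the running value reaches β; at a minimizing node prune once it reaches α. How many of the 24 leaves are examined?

C [α=-∞,β=+∞]: v=9
D [α=9,β=+∞]: v=-5 after child 1 ≤ α → α-cutoff, skip 1
B [α=-∞,β=+∞]: v=9
F [α=-∞,β=9]: v=-18
G [α=-18,β=9]: v=5
H [α=5,β=9]: v=-9 after child 2 ≤ α → α-cutoff, skip 2
E [α=-∞,β=9]: v=5
J [α=-∞,β=5]: v=9
I [α=-∞,β=5]: v=9 after child 1 ≥ β → β-cutoff, skip 2
Root [α=-∞,β=+∞]: v=5
Leaves evaluated: 14 of 24.

14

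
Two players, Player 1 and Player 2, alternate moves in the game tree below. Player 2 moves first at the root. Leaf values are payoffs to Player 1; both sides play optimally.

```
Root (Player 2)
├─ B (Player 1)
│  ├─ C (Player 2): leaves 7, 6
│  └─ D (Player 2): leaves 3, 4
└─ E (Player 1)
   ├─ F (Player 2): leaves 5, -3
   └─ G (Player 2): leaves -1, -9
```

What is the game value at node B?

6

C: min(7, 6) = 6
D: min(3, 4) = 3
B: max(6, 3) = 6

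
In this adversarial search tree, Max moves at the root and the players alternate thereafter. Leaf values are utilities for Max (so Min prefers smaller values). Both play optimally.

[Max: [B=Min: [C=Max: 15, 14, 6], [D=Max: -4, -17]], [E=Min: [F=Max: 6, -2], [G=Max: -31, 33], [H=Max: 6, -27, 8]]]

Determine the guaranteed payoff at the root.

C (Max): max(15, 14, 6) = 15
D (Max): max(-4, -17) = -4
B (Min): min(15, -4) = -4
F (Max): max(6, -2) = 6
G (Max): max(-31, 33) = 33
H (Max): max(6, -27, 8) = 8
E (Min): min(6, 33, 8) = 6
Root (Max): max(-4, 6) = 6

6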